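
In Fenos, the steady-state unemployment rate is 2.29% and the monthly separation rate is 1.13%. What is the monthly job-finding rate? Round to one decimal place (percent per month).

From u* = s/(s+f): f = s·(1−u)/u.
f = 1.13 × (1 − 0.0229) / 0.0229 = 1.1041 / 0.0229 ≈ 48.2% per month.

Job-finding rate ≈ 48.2% per month.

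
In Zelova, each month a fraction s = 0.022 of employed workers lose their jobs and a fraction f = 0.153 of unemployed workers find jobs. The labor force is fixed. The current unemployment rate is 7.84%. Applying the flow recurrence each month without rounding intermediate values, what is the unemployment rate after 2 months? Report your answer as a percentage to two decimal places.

Unemployment rate after two months ≈ 9.35%.

With a fixed labor force, u_{t+1} = u_t + s·(1−u_t) − f·u_t = u_t·(1−s−f) + s.
Here 1−s−f = 0.825 and s = 0.022.
u_1 = 0.078400 × 0.825 + 0.022 = 0.086680.
u_2 = 0.086680 × 0.825 + 0.022 = 0.093511.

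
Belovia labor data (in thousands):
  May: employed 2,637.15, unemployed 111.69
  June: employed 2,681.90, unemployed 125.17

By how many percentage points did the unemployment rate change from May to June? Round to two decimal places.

The unemployment rate changed by +0.40 percentage points.

May: labor force = 2,637.15 + 111.69 = 2,748.84; u = 111.69/2,748.84 = 4.06%.
June: labor force = 2,681.90 + 125.17 = 2,807.07; u = 125.17/2,807.07 = 4.46%.
Change = 4.46% − 4.06% = +0.40 pp.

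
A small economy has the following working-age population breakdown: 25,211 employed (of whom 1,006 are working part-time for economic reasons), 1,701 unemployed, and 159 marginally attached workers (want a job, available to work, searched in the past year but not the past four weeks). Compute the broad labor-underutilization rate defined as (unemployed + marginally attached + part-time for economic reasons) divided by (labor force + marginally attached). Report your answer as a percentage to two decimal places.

Labor force = 25,211 + 1,701 = 26,912.
Numerator = 1,701 + 159 + 1,006 = 2,866.
Denominator = 26,912 + 159 = 27,071.
Broad rate = 2,866 / 27,071 = 10.59%.

Broad underutilization rate ≈ 10.59%.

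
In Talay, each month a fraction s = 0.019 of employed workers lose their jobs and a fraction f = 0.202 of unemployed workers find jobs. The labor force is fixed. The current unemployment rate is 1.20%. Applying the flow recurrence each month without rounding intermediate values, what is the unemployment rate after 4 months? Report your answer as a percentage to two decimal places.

Unemployment rate after four months ≈ 5.87%.

With a fixed labor force, u_{t+1} = u_t + s·(1−u_t) − f·u_t = u_t·(1−s−f) + s.
Here 1−s−f = 0.779 and s = 0.019.
u_1 = 0.012000 × 0.779 + 0.019 = 0.028348.
u_2 = 0.028348 × 0.779 + 0.019 = 0.041083.
u_3 = 0.041083 × 0.779 + 0.019 = 0.051004.
u_4 = 0.051004 × 0.779 + 0.019 = 0.058732.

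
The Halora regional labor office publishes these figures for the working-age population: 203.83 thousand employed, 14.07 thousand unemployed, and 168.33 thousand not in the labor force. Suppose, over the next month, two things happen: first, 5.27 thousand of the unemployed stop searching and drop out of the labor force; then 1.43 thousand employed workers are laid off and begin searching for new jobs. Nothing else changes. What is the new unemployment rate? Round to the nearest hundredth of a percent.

New unemployment rate ≈ 4.81%.

Initially, labor force = 203.83 + 14.07 = 217.90 thousand, so u = 14.07/217.90 = 6.46%.
After the first change, unemployed and labor force both fall by 5.27 → E = 203.83, U = 8.80, labor force = 212.63 thousand.
After the second change, employed falls and unemployed rises by 1.43; labor force unchanged → E = 202.40, U = 10.23, labor force = 212.63 thousand.
New unemployment rate = 10.23 / 212.63 = 4.81%.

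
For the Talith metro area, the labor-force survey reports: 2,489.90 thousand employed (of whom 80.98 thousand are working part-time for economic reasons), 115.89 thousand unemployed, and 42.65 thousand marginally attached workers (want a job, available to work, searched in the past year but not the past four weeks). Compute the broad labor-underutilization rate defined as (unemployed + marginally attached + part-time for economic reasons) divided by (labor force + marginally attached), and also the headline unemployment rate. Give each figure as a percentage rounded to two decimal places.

Broad underutilization rate ≈ 9.04%; headline unemployment rate ≈ 4.45%.

Labor force = 2,489.90 + 115.89 = 2,605.79 thousand.
Numerator = 115.89 + 42.65 + 80.98 = 239.52 thousand.
Denominator = 2,605.79 + 42.65 = 2,648.44 thousand.
Broad rate = 239.52 / 2,648.44 = 9.04%.
Headline unemployment rate = 115.89 / 2,605.79 = 4.45%.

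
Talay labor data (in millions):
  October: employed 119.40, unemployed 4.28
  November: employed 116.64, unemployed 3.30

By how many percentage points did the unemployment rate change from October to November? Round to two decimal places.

October: labor force = 119.40 + 4.28 = 123.68; u = 4.28/123.68 = 3.46%.
November: labor force = 116.64 + 3.30 = 119.94; u = 3.30/119.94 = 2.75%.
Change = 2.75% − 3.46% = −0.71 pp.

The unemployment rate changed by −0.71 percentage points.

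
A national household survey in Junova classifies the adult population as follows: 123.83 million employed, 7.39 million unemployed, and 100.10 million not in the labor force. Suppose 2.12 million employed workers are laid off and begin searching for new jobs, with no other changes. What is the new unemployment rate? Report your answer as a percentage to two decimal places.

Initially, labor force = 123.83 + 7.39 = 131.22 million, so u = 7.39/131.22 = 5.63%.
After the change, employed falls and unemployed rises by 2.12; labor force unchanged → E = 121.71, U = 9.51, labor force = 131.22 million.
New unemployment rate = 9.51 / 131.22 = 7.25%.

New unemployment rate ≈ 7.25%.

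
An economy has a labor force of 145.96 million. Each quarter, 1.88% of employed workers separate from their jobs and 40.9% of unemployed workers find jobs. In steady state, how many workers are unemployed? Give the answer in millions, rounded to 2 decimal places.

Steady-state unemployment rate u* = s/(s+f) = 1.88/(1.88+40.9) = 0.043946.
Unemployed = u* × labor force = 0.043946 × 145.96 ≈ 6.41 million.

About 6.41 million are unemployed in steady state.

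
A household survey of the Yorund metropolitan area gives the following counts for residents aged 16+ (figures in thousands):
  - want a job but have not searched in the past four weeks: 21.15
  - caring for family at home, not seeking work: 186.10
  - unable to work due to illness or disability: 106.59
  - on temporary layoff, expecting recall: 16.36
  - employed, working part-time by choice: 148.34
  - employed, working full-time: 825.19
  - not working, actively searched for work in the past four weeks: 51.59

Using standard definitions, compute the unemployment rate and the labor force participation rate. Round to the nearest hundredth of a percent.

Employed = 148.34 + 825.19 = 973.53 thousand.
Unemployed = 16.36 + 51.59 = 67.95 thousand (jobless and actively searching, or on temporary layoff).
Labor force = 973.53 + 67.95 = 1,041.48 thousand.
Not in labor force = 21.15 + 186.10 + 106.59 = 313.84 thousand (those not working and not actively searching are outside the labor force — including those who want a job but have given up searching).
Civilian working-age population = 1,041.48 + 313.84 = 1,355.32 thousand.
Unemployment rate = 67.95 / 1,041.48 = 6.52%.
Labor force participation rate = 1,041.48 / 1,355.32 = 76.84%.

Unemployment rate ≈ 6.52%; labor force participation rate ≈ 76.84%.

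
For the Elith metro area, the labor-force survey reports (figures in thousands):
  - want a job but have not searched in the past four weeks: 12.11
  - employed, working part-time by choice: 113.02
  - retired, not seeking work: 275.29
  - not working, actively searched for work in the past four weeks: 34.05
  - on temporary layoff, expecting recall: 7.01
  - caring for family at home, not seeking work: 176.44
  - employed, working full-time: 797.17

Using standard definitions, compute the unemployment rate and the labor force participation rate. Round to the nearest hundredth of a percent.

Employed = 113.02 + 797.17 = 910.19 thousand.
Unemployed = 34.05 + 7.01 = 41.06 thousand (jobless and actively searching, or on temporary layoff).
Labor force = 910.19 + 41.06 = 951.25 thousand.
Not in labor force = 12.11 + 275.29 + 176.44 = 463.84 thousand (those not working and not actively searching are outside the labor force — including those who want a job but have given up searching).
Civilian working-age population = 951.25 + 463.84 = 1,415.09 thousand.
Unemployment rate = 41.06 / 951.25 = 4.32%.
Labor force participation rate = 951.25 / 1,415.09 = 67.22%.

Unemployment rate ≈ 4.32%; labor force participation rate ≈ 67.22%.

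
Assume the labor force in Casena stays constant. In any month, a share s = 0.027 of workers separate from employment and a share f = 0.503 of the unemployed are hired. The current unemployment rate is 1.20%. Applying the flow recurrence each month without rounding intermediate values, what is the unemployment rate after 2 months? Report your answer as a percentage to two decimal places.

With a fixed labor force, u_{t+1} = u_t + s·(1−u_t) − f·u_t = u_t·(1−s−f) + s.
Here 1−s−f = 0.470 and s = 0.027.
u_1 = 0.012000 × 0.470 + 0.027 = 0.032640.
u_2 = 0.032640 × 0.470 + 0.027 = 0.042341.

Unemployment rate after two months ≈ 4.23%.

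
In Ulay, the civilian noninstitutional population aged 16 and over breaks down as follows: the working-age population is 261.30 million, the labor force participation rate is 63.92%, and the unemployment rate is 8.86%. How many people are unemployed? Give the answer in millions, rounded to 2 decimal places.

Labor force = 0.6392 × 261.30 = 167.02 million.
Unemployed = 0.0886 × 167.02 ≈ 14.80 million.

About 14.80 million are unemployed.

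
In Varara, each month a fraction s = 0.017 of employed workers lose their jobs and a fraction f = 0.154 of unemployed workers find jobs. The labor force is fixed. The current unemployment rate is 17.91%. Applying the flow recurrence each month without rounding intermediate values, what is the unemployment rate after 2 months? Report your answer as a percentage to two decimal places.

With a fixed labor force, u_{t+1} = u_t + s·(1−u_t) − f·u_t = u_t·(1−s−f) + s.
Here 1−s−f = 0.829 and s = 0.017.
u_1 = 0.179100 × 0.829 + 0.017 = 0.165474.
u_2 = 0.165474 × 0.829 + 0.017 = 0.154178.

Unemployment rate after two months ≈ 15.42%.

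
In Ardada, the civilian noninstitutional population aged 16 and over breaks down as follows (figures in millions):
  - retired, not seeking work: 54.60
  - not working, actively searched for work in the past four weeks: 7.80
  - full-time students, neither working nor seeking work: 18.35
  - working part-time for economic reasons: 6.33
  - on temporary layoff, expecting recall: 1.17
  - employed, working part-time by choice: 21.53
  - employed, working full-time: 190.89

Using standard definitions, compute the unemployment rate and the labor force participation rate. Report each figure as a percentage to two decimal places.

Employed = 6.33 + 21.53 + 190.89 = 218.75 million (anyone who worked, including part-time for economic reasons, counts as employed).
Unemployed = 7.80 + 1.17 = 8.97 million (jobless and actively searching, or on temporary layoff).
Labor force = 218.75 + 8.97 = 227.72 million.
Not in labor force = 54.60 + 18.35 = 72.95 million (those not working and not actively searching are outside the labor force).
Civilian working-age population = 227.72 + 72.95 = 300.67 million.
Unemployment rate = 8.97 / 227.72 = 3.94%.
Labor force participation rate = 227.72 / 300.67 = 75.74%.

Unemployment rate ≈ 3.94%; labor force participation rate ≈ 75.74%.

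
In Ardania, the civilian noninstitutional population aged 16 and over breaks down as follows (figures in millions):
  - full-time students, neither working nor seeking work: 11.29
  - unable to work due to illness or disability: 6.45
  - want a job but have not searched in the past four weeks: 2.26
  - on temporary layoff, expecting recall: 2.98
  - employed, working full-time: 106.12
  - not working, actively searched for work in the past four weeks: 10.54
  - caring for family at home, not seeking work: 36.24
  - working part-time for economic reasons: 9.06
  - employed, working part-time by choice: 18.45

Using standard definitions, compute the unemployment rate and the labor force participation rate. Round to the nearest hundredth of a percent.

Unemployment rate ≈ 9.19%; labor force participation rate ≈ 72.35%.

Employed = 106.12 + 9.06 + 18.45 = 133.63 million (anyone who worked, including part-time for economic reasons, counts as employed).
Unemployed = 2.98 + 10.54 = 13.52 million (jobless and actively searching, or on temporary layoff).
Labor force = 133.63 + 13.52 = 147.15 million.
Not in labor force = 11.29 + 6.45 + 2.26 + 36.24 = 56.24 million (those not working and not actively searching are outside the labor force — including those who want a job but have given up searching).
Civilian working-age population = 147.15 + 56.24 = 203.39 million.
Unemployment rate = 13.52 / 147.15 = 9.19%.
Labor force participation rate = 147.15 / 203.39 = 72.35%.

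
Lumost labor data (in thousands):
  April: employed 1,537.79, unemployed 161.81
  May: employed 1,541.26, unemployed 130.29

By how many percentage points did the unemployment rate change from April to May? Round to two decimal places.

April: labor force = 1,537.79 + 161.81 = 1,699.60; u = 161.81/1,699.60 = 9.52%.
May: labor force = 1,541.26 + 130.29 = 1,671.55; u = 130.29/1,671.55 = 7.79%.
Change = 7.79% − 9.52% = −1.73 pp.

The unemployment rate changed by −1.73 percentage points.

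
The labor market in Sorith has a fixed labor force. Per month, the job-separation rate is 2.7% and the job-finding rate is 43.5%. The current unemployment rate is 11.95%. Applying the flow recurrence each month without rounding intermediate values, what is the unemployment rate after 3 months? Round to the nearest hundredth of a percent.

With a fixed labor force, u_{t+1} = u_t + s·(1−u_t) − f·u_t = u_t·(1−s−f) + s.
Here 1−s−f = 0.538 and s = 0.027.
u_1 = 0.119500 × 0.538 + 0.027 = 0.091291.
u_2 = 0.091291 × 0.538 + 0.027 = 0.076115.
u_3 = 0.076115 × 0.538 + 0.027 = 0.067950.

Unemployment rate after three months ≈ 6.79%.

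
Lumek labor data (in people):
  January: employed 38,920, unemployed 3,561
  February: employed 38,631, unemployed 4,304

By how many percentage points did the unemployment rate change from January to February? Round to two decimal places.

January: labor force = 38,920 + 3,561 = 42,481; u = 3,561/42,481 = 8.38%.
February: labor force = 38,631 + 4,304 = 42,935; u = 4,304/42,935 = 10.02%.
Change = 10.02% − 8.38% = +1.64 pp.

The unemployment rate changed by +1.64 percentage points.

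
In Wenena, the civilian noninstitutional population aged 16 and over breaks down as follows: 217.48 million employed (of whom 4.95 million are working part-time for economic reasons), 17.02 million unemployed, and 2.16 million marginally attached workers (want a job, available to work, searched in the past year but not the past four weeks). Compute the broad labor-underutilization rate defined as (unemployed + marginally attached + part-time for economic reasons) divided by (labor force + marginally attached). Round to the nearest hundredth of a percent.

Labor force = 217.48 + 17.02 = 234.50 million.
Numerator = 17.02 + 2.16 + 4.95 = 24.13 million.
Denominator = 234.50 + 2.16 = 236.66 million.
Broad rate = 24.13 / 236.66 = 10.20%.

Broad underutilization rate ≈ 10.20%.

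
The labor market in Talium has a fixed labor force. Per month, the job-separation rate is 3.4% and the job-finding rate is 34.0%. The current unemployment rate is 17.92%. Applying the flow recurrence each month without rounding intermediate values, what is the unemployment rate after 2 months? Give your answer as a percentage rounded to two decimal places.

With a fixed labor force, u_{t+1} = u_t + s·(1−u_t) − f·u_t = u_t·(1−s−f) + s.
Here 1−s−f = 0.626 and s = 0.034.
u_1 = 0.179200 × 0.626 + 0.034 = 0.146179.
u_2 = 0.146179 × 0.626 + 0.034 = 0.125508.

Unemployment rate after two months ≈ 12.55%.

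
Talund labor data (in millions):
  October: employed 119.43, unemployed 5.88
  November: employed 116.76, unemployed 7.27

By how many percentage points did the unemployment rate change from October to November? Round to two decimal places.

The unemployment rate changed by +1.17 percentage points.

October: labor force = 119.43 + 5.88 = 125.31; u = 5.88/125.31 = 4.69%.
November: labor force = 116.76 + 7.27 = 124.03; u = 7.27/124.03 = 5.86%.
Change = 5.86% − 4.69% = +1.17 pp.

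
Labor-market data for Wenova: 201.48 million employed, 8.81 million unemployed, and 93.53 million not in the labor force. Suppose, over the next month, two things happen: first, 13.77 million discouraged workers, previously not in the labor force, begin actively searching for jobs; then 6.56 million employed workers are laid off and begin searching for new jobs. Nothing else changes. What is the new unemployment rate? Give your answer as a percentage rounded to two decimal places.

Initially, labor force = 201.48 + 8.81 = 210.29 million, so u = 8.81/210.29 = 4.19%.
After the first change, unemployed and labor force both rise by 13.77 → E = 201.48, U = 22.58, labor force = 224.06 million.
After the second change, employed falls and unemployed rises by 6.56; labor force unchanged → E = 194.92, U = 29.14, labor force = 224.06 million.
New unemployment rate = 29.14 / 224.06 = 13.01%.

New unemployment rate ≈ 13.01%.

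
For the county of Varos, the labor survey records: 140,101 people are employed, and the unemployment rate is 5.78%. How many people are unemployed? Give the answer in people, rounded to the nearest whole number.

Let U be the number unemployed. The labor force is E + U, and U/(E+U) = 0.0578.
So U = 0.0578 × 140,101 / (1 − 0.0578) = 8097.84 / 0.9422 ≈ 8,595.

About 8,595 are unemployed.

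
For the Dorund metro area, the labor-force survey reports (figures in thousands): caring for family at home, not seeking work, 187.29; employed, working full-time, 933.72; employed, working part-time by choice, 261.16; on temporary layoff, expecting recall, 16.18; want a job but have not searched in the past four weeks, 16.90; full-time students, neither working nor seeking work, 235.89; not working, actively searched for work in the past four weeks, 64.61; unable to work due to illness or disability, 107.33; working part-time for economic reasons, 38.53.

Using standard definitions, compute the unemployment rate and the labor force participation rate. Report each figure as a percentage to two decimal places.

Employed = 933.72 + 261.16 + 38.53 = 1,233.41 thousand (anyone who worked, including part-time for economic reasons, counts as employed).
Unemployed = 16.18 + 64.61 = 80.79 thousand (jobless and actively searching, or on temporary layoff).
Labor force = 1,233.41 + 80.79 = 1,314.20 thousand.
Not in labor force = 187.29 + 16.90 + 235.89 + 107.33 = 547.41 thousand (those not working and not actively searching are outside the labor force — including those who want a job but have given up searching).
Civilian working-age population = 1,314.20 + 547.41 = 1,861.61 thousand.
Unemployment rate = 80.79 / 1,314.20 = 6.15%.
Labor force participation rate = 1,314.20 / 1,861.61 = 70.59%.

Unemployment rate ≈ 6.15%; labor force participation rate ≈ 70.59%.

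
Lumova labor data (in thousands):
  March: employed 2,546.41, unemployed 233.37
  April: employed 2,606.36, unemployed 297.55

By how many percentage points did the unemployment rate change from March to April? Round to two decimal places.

The unemployment rate changed by +1.85 percentage points.

March: labor force = 2,546.41 + 233.37 = 2,779.78; u = 233.37/2,779.78 = 8.40%.
April: labor force = 2,606.36 + 297.55 = 2,903.91; u = 297.55/2,903.91 = 10.25%.
Change = 10.25% − 8.40% = +1.85 pp.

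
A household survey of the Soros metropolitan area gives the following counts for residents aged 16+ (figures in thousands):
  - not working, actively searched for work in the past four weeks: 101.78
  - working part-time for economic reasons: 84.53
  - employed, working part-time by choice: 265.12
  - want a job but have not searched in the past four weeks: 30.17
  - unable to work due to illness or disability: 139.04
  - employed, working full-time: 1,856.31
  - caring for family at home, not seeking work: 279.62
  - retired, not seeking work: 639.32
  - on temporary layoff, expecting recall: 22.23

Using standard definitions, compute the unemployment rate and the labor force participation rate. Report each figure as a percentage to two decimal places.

Unemployment rate ≈ 5.32%; labor force participation rate ≈ 68.17%.

Employed = 84.53 + 265.12 + 1,856.31 = 2,205.96 thousand (anyone who worked, including part-time for economic reasons, counts as employed).
Unemployed = 101.78 + 22.23 = 124.01 thousand (jobless and actively searching, or on temporary layoff).
Labor force = 2,205.96 + 124.01 = 2,329.97 thousand.
Not in labor force = 30.17 + 139.04 + 279.62 + 639.32 = 1,088.15 thousand (those not working and not actively searching are outside the labor force — including those who want a job but have given up searching).
Civilian working-age population = 2,329.97 + 1,088.15 = 3,418.12 thousand.
Unemployment rate = 124.01 / 2,329.97 = 5.32%.
Labor force participation rate = 2,329.97 / 3,418.12 = 68.17%.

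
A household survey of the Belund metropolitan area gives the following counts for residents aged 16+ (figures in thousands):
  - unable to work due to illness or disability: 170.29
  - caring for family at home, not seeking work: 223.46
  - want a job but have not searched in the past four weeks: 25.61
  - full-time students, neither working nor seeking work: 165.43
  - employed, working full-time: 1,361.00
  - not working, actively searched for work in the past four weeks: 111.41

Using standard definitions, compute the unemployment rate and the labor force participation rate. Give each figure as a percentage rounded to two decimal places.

Unemployment rate ≈ 7.57%; labor force participation rate ≈ 71.57%.

Employed = 1,361.00 thousand.
Unemployed = 111.41 thousand.
Labor force = 1,361.00 + 111.41 = 1,472.41 thousand.
Not in labor force = 170.29 + 223.46 + 25.61 + 165.43 = 584.79 thousand (those not working and not actively searching are outside the labor force — including those who want a job but have given up searching).
Civilian working-age population = 1,472.41 + 584.79 = 2,057.20 thousand.
Unemployment rate = 111.41 / 1,472.41 = 7.57%.
Labor force participation rate = 1,472.41 / 2,057.20 = 71.57%.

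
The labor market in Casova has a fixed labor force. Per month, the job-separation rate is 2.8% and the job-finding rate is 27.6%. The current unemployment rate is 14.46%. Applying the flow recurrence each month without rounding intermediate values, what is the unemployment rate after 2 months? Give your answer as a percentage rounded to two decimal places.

Unemployment rate after two months ≈ 11.75%.

With a fixed labor force, u_{t+1} = u_t + s·(1−u_t) − f·u_t = u_t·(1−s−f) + s.
Here 1−s−f = 0.696 and s = 0.028.
u_1 = 0.144600 × 0.696 + 0.028 = 0.128642.
u_2 = 0.128642 × 0.696 + 0.028 = 0.117535.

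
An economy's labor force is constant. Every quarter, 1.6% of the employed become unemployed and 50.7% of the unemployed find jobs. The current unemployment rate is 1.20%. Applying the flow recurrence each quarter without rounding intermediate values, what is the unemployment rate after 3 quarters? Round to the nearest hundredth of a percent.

Unemployment rate after three quarters ≈ 2.86%.

With a fixed labor force, u_{t+1} = u_t + s·(1−u_t) − f·u_t = u_t·(1−s−f) + s.
Here 1−s−f = 0.477 and s = 0.016.
u_1 = 0.012000 × 0.477 + 0.016 = 0.021724.
u_2 = 0.021724 × 0.477 + 0.016 = 0.026362.
u_3 = 0.026362 × 0.477 + 0.016 = 0.028575.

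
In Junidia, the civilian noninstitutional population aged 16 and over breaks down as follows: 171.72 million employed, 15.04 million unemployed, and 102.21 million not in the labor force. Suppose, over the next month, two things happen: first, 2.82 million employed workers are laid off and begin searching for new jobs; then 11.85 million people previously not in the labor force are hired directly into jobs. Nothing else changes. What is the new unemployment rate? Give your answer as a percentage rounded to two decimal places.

New unemployment rate ≈ 8.99%.

Initially, labor force = 171.72 + 15.04 = 186.76 million, so u = 15.04/186.76 = 8.05%.
After the first change, employed falls and unemployed rises by 2.82; labor force unchanged → E = 168.90, U = 17.86, labor force = 186.76 million.
After the second change, employed and labor force both rise by 11.85; unemployed unchanged → E = 180.75, U = 17.86, labor force = 198.61 million.
New unemployment rate = 17.86 / 198.61 = 8.99%.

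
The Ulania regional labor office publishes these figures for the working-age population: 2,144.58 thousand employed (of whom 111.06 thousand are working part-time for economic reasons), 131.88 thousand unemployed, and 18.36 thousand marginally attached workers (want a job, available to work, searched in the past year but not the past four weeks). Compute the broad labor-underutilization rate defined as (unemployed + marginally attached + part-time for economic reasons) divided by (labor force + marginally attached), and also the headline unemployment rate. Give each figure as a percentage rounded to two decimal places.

Labor force = 2,144.58 + 131.88 = 2,276.46 thousand.
Numerator = 131.88 + 18.36 + 111.06 = 261.30 thousand.
Denominator = 2,276.46 + 18.36 = 2,294.82 thousand.
Broad rate = 261.30 / 2,294.82 = 11.39%.
Headline unemployment rate = 131.88 / 2,276.46 = 5.79%.

Broad underutilization rate ≈ 11.39%; headline unemployment rate ≈ 5.79%.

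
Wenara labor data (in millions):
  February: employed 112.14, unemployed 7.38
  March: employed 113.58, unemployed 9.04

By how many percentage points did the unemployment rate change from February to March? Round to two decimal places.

February: labor force = 112.14 + 7.38 = 119.52; u = 7.38/119.52 = 6.17%.
March: labor force = 113.58 + 9.04 = 122.62; u = 9.04/122.62 = 7.37%.
Change = 7.37% − 6.17% = +1.20 pp.

The unemployment rate changed by +1.20 percentage points.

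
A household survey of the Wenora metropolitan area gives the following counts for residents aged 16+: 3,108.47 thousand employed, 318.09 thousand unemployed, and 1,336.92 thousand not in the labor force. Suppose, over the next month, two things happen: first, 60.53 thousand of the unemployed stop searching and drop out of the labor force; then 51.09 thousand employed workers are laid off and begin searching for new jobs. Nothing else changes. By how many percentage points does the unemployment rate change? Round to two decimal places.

The unemployment rate changes by −0.11 percentage points.

Initially, labor force = 3,108.47 + 318.09 = 3,426.56 thousand, so u = 318.09/3,426.56 = 9.28%.
After the first change, unemployed and labor force both fall by 60.53 → E = 3,108.47, U = 257.56, labor force = 3,366.03 thousand.
After the second change, employed falls and unemployed rises by 51.09; labor force unchanged → E = 3,057.38, U = 308.65, labor force = 3,366.03 thousand.
New unemployment rate = 308.65 / 3,366.03 = 9.17%.
Change = 9.17% − 9.28% = −0.11 percentage points.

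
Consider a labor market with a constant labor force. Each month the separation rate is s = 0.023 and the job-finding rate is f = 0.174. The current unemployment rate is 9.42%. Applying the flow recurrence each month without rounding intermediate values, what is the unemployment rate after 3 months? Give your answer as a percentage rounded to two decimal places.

With a fixed labor force, u_{t+1} = u_t + s·(1−u_t) − f·u_t = u_t·(1−s−f) + s.
Here 1−s−f = 0.803 and s = 0.023.
u_1 = 0.094200 × 0.803 + 0.023 = 0.098643.
u_2 = 0.098643 × 0.803 + 0.023 = 0.102210.
u_3 = 0.102210 × 0.803 + 0.023 = 0.105075.

Unemployment rate after three months ≈ 10.51%.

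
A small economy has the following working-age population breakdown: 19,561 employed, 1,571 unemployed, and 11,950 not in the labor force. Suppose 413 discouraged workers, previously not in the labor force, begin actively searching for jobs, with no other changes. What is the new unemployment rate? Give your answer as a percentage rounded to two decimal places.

New unemployment rate ≈ 9.21%.

Initially, labor force = 19,561 + 1,571 = 21,132, so u = 1,571/21,132 = 7.43%.
After the change, unemployed and labor force both rise by 413 → E = 19,561, U = 1,984, labor force = 21,545.
New unemployment rate = 1,984 / 21,545 = 9.21%.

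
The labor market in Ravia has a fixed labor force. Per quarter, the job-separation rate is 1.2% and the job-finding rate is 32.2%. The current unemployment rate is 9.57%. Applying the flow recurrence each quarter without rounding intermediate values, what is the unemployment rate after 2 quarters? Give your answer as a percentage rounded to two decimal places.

Unemployment rate after two quarters ≈ 6.24%.

With a fixed labor force, u_{t+1} = u_t + s·(1−u_t) − f·u_t = u_t·(1−s−f) + s.
Here 1−s−f = 0.666 and s = 0.012.
u_1 = 0.095700 × 0.666 + 0.012 = 0.075736.
u_2 = 0.075736 × 0.666 + 0.012 = 0.062440.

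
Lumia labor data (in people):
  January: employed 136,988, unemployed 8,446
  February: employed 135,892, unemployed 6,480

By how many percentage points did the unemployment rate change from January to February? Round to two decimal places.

January: labor force = 136,988 + 8,446 = 145,434; u = 8,446/145,434 = 5.81%.
February: labor force = 135,892 + 6,480 = 142,372; u = 6,480/142,372 = 4.55%.
Change = 4.55% − 5.81% = −1.26 pp.

The unemployment rate changed by −1.26 percentage points.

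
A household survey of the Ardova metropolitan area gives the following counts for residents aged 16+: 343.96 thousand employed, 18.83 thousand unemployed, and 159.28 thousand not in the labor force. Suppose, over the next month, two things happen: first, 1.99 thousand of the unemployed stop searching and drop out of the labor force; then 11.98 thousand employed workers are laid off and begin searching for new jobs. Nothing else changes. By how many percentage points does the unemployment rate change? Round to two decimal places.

Initially, labor force = 343.96 + 18.83 = 362.79 thousand, so u = 18.83/362.79 = 5.19%.
After the first change, unemployed and labor force both fall by 1.99 → E = 343.96, U = 16.84, labor force = 360.80 thousand.
After the second change, employed falls and unemployed rises by 11.98; labor force unchanged → E = 331.98, U = 28.82, labor force = 360.80 thousand.
New unemployment rate = 28.82 / 360.80 = 7.99%.
Change = 7.99% − 5.19% = +2.80 percentage points.

The unemployment rate changes by +2.80 percentage points.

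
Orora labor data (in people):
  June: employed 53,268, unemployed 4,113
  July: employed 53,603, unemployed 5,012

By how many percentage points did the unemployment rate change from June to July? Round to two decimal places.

The unemployment rate changed by +1.38 percentage points.

June: labor force = 53,268 + 4,113 = 57,381; u = 4,113/57,381 = 7.17%.
July: labor force = 53,603 + 5,012 = 58,615; u = 5,012/58,615 = 8.55%.
Change = 8.55% − 7.17% = +1.38 pp.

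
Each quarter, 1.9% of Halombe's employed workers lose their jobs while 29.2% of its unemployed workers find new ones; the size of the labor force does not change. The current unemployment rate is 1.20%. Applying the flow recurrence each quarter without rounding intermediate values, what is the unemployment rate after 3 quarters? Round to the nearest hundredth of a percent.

With a fixed labor force, u_{t+1} = u_t + s·(1−u_t) − f·u_t = u_t·(1−s−f) + s.
Here 1−s−f = 0.689 and s = 0.019.
u_1 = 0.012000 × 0.689 + 0.019 = 0.027268.
u_2 = 0.027268 × 0.689 + 0.019 = 0.037788.
u_3 = 0.037788 × 0.689 + 0.019 = 0.045036.

Unemployment rate after three quarters ≈ 4.50%.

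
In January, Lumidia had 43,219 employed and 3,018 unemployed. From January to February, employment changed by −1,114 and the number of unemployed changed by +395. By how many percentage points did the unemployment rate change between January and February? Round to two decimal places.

January: labor force = 43,219 + 3,018 = 46,237; u = 3,018/46,237 = 6.53%.
February: labor force = 42,105 + 3,413 = 45,518; u = 3,413/45,518 = 7.50%.
Change = 7.50% − 6.53% = +0.97 pp.

The unemployment rate changed by +0.97 percentage points.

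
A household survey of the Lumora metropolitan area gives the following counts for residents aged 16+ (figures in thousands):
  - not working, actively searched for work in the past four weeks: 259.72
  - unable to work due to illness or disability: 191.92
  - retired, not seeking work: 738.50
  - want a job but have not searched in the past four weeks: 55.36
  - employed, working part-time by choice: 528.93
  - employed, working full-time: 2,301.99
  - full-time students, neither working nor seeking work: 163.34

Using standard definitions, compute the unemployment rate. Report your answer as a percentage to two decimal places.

Employed = 528.93 + 2,301.99 = 2,830.92 thousand.
Unemployed = 259.72 thousand.
Labor force = 2,830.92 + 259.72 = 3,090.64 thousand.
Unemployment rate = 259.72 / 3,090.64 = 8.40%.

Unemployment rate ≈ 8.40%.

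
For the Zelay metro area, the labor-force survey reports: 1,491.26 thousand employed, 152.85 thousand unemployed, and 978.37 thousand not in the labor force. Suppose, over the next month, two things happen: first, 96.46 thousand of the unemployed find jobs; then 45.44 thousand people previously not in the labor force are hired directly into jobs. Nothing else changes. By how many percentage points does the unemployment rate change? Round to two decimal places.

The unemployment rate changes by −5.96 percentage points.

Initially, labor force = 1,491.26 + 152.85 = 1,644.11 thousand, so u = 152.85/1,644.11 = 9.30%.
After the first change, unemployed falls and employed rises by 96.46; labor force unchanged → E = 1,587.72, U = 56.39, labor force = 1,644.11 thousand.
After the second change, employed and labor force both rise by 45.44; unemployed unchanged → E = 1,633.16, U = 56.39, labor force = 1,689.55 thousand.
New unemployment rate = 56.39 / 1,689.55 = 3.34%.
Change = 3.34% − 9.30% = −5.96 percentage points.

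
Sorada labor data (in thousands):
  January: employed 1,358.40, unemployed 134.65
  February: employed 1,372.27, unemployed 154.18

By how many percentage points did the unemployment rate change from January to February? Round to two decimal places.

January: labor force = 1,358.40 + 134.65 = 1,493.05; u = 134.65/1,493.05 = 9.02%.
February: labor force = 1,372.27 + 154.18 = 1,526.45; u = 154.18/1,526.45 = 10.10%.
Change = 10.10% − 9.02% = +1.08 pp.

The unemployment rate changed by +1.08 percentage points.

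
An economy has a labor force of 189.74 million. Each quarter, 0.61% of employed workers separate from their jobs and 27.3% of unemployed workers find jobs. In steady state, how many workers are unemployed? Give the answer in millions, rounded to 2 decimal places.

About 4.15 million are unemployed in steady state.

Steady-state unemployment rate u* = s/(s+f) = 0.61/(0.61+27.3) = 0.021856.
Unemployed = u* × labor force = 0.021856 × 189.74 ≈ 4.15 million.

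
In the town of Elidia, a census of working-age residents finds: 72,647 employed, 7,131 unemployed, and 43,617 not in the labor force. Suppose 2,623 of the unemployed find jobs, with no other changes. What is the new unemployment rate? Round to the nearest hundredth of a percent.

New unemployment rate ≈ 5.65%.

Initially, labor force = 72,647 + 7,131 = 79,778, so u = 7,131/79,778 = 8.94%.
After the change, unemployed falls and employed rises by 2,623; labor force unchanged → E = 75,270, U = 4,508, labor force = 79,778.
New unemployment rate = 4,508 / 79,778 = 5.65%.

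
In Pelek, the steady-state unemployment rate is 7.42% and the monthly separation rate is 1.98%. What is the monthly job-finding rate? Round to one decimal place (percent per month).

From u* = s/(s+f): f = s·(1−u)/u.
f = 1.98 × (1 − 0.0742) / 0.0742 = 1.8331 / 0.0742 ≈ 24.7% per month.

Job-finding rate ≈ 24.7% per month.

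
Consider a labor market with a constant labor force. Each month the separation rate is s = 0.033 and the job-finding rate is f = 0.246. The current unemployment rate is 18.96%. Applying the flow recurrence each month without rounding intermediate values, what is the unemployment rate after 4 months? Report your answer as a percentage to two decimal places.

Unemployment rate after four months ≈ 13.76%.

With a fixed labor force, u_{t+1} = u_t + s·(1−u_t) − f·u_t = u_t·(1−s−f) + s.
Here 1−s−f = 0.721 and s = 0.033.
u_1 = 0.189600 × 0.721 + 0.033 = 0.169702.
u_2 = 0.169702 × 0.721 + 0.033 = 0.155355.
u_3 = 0.155355 × 0.721 + 0.033 = 0.145011.
u_4 = 0.145011 × 0.721 + 0.033 = 0.137553.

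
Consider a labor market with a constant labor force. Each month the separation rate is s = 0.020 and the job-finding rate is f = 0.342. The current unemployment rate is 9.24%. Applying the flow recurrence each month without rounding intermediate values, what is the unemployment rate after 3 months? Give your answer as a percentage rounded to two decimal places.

Unemployment rate after three months ≈ 6.49%.

With a fixed labor force, u_{t+1} = u_t + s·(1−u_t) − f·u_t = u_t·(1−s−f) + s.
Here 1−s−f = 0.638 and s = 0.020.
u_1 = 0.092400 × 0.638 + 0.020 = 0.078951.
u_2 = 0.078951 × 0.638 + 0.020 = 0.070371.
u_3 = 0.070371 × 0.638 + 0.020 = 0.064897.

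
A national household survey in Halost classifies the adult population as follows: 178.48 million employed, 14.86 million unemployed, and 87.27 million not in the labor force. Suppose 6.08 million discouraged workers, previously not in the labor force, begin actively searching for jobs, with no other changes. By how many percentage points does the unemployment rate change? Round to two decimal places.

The unemployment rate changes by +2.81 percentage points.

Initially, labor force = 178.48 + 14.86 = 193.34 million, so u = 14.86/193.34 = 7.69%.
After the change, unemployed and labor force both rise by 6.08 → E = 178.48, U = 20.94, labor force = 199.42 million.
New unemployment rate = 20.94 / 199.42 = 10.50%.
Change = 10.50% − 7.69% = +2.81 percentage points.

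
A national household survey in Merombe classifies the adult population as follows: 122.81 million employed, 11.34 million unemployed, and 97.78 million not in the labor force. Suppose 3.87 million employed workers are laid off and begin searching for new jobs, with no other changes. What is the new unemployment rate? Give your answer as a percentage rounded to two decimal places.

Initially, labor force = 122.81 + 11.34 = 134.15 million, so u = 11.34/134.15 = 8.45%.
After the change, employed falls and unemployed rises by 3.87; labor force unchanged → E = 118.94, U = 15.21, labor force = 134.15 million.
New unemployment rate = 15.21 / 134.15 = 11.34%.

New unemployment rate ≈ 11.34%.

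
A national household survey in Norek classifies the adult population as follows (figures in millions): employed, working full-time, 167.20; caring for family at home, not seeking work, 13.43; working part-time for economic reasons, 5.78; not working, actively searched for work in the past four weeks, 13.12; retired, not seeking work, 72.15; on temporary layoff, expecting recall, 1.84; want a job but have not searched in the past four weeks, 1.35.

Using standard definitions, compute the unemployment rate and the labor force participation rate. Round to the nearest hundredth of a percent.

Employed = 167.20 + 5.78 = 172.98 million (anyone who worked, including part-time for economic reasons, counts as employed).
Unemployed = 13.12 + 1.84 = 14.96 million (jobless and actively searching, or on temporary layoff).
Labor force = 172.98 + 14.96 = 187.94 million.
Not in labor force = 13.43 + 72.15 + 1.35 = 86.93 million (those not working and not actively searching are outside the labor force — including those who want a job but have given up searching).
Civilian working-age population = 187.94 + 86.93 = 274.87 million.
Unemployment rate = 14.96 / 187.94 = 7.96%.
Labor force participation rate = 187.94 / 274.87 = 68.37%.

Unemployment rate ≈ 7.96%; labor force participation rate ≈ 68.37%.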